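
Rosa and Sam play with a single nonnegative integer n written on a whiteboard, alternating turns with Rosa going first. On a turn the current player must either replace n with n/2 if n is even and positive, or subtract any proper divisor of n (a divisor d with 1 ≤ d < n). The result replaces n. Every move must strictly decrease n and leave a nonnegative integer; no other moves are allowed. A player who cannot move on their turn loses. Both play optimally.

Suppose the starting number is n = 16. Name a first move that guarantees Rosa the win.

Move to 15.

Label each position W (a win for the player to move) or L (a loss). A position with no legal move is L; any other position is W exactly when some move reaches an L, and L when every move reaches a W.
n=0: no move → L
n=1: no move → L
n=2: reaches L-position 1 → W
n=3: only reaches 2(W), which is W → L
n=4: reaches L-position 3 → W
n=5: only reaches 4(W), which is W → L
n=6: reaches L-position 3 → W
n=7: only reaches 6(W), which is W → L
n=8: reaches L-position 7 → W
n=9: only reaches 6(W), 8(W), all W → L
n=10: reaches L-position 5 → W
n=11: only reaches 10(W), which is W → L
n=12: reaches L-position 9 → W
n=13: only reaches 12(W), which is W → L
n=14: reaches L-position 7 → W
n=15: only reaches 10(W), 12(W), 14(W), all W → L
n=16: reaches L-position 15 → W
From 16, the L positions reachable in one move are: 15.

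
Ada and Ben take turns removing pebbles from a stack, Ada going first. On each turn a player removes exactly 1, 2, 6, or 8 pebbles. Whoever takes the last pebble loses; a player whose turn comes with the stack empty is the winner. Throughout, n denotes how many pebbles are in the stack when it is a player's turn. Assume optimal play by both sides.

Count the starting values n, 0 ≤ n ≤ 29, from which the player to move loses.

9

Use the standard recursion: the mover wins at a terminal position; elsewhere, the mover wins exactly when some move hands the opponent an L position.
n=0: no move; the opponent has just taken the last pebble and therefore loses → W
n=1: only reaches 0(W), which is W → L
n=2: reaches L-position 1 → W
n=3: reaches L-position 1 → W
n=4: only reaches 3(W), 2(W), all W → L
n=5: reaches L-position 4 → W
n=6: reaches L-position 4 → W
n=7: reaches L-position 1 → W
n=8: only reaches 7(W), 6(W), 2(W), 0(W), all W → L
n=9: reaches L-position 8 → W
n=10: reaches L-position 8 → W
n=11: only reaches 10(W), 9(W), 5(W), 3(W), all W → L
n=12: reaches L-position 11 → W
n=13: reaches L-position 11 → W
n=14: reaches L-position 8 → W
n=15: only reaches 14(W), 13(W), 9(W), 7(W), all W → L
n=16: reaches L-position 15 → W
n=17: reaches L-position 15 → W
n=18: only reaches 17(W), 16(W), 12(W), 10(W), all W → L
n=19: reaches L-position 18 → W
n=20: reaches L-position 18 → W
n=21: reaches L-position 15 → W
n=22: only reaches 21(W), 20(W), 16(W), 14(W), all W → L
n=23: reaches L-position 22 → W
n=24: reaches L-position 22 → W
n=25: only reaches 24(W), 23(W), 19(W), 17(W), all W → L
n=26: reaches L-position 25 → W
n=27: reaches L-position 25 → W
n=28: reaches L-position 22 → W
n=29: only reaches 28(W), 27(W), 23(W), 21(W), all W → L
L entries with 0 ≤ n ≤ 29: n = 1, 4, 8, 11, 15, 18, 22, 25, 29; that makes 9.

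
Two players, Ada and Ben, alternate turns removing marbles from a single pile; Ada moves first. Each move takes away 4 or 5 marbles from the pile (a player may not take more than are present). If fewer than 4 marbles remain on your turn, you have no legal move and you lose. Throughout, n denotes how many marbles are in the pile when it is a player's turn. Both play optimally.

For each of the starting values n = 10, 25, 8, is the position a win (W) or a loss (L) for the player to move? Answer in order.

Build the W/L table. Terminal = L. A non-terminal position is W if it has a move to some L; otherwise it is L.
n=0: no move → L
n=1: no move → L
n=2: no move → L
n=3: no move → L
n=4: →0(L), so W
n=5: →1(L), so W
n=6: →2(L), so W
n=7: →3(L), so W
n=8: →3(L), so W
n=9: →5(W), 4(W) — all W, so L
n=10: →6(W), 5(W) — all W, so L
n=11: →7(W), 6(W) — all W, so L
n=12: →8(W), 7(W) — all W, so L
n=13: →9(L), so W
n=14: →10(L), so W
n=15: →11(L), so W
n=16: →12(L), so W
n=17: →12(L), so W
n=18: →14(W), 13(W) — all W, so L
n=19: →15(W), 14(W) — all W, so L
n=20: →16(W), 15(W) — all W, so L
n=21: →17(W), 16(W) — all W, so L
n=22: →18(L), so W
n=23: →19(L), so W
n=24: →20(L), so W
n=25: →21(L), so W

10: L, 25: W, 8: W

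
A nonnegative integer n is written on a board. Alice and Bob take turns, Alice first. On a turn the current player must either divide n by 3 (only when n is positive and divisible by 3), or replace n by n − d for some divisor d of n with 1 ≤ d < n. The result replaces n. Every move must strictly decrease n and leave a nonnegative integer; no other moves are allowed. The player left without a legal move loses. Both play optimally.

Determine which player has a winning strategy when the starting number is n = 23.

Bob wins.

Label each position W (a win for the player to move) or L (a loss). A position with no legal move is L; any other position is W exactly when some move reaches an L, and L when every move reaches a W.
n=0: no move → L
n=1: no move → L
n=2: W (go to 1, an L position)
n=3: W (go to 1, an L position)
n=4: L (options 2(W), 3(W) are all W)
n=5: W (go to 4, an L position)
n=6: W (go to 4, an L position)
n=7: L (sole option 6(W) is W)
n=8: W (go to 4, an L position)
n=9: L (options 3(W), 6(W), 8(W) are all W)
n=10: W (go to 9, an L position)
n=11: L (sole option 10(W) is W)
n=12: W (go to 4, an L position)
n=13: L (sole option 12(W) is W)
n=14: W (go to 7, an L position)
n=15: L (options 5(W), 10(W), 12(W), 14(W) are all W)
n=16: W (go to 15, an L position)
n=17: L (sole option 16(W) is W)
n=18: W (go to 9, an L position)
n=19: L (sole option 18(W) is W)
n=20: W (go to 15, an L position)
n=21: W (go to 7, an L position)
n=22: W (go to 11, an L position)
n=23: L (sole option 22(W) is W)
The starting position 23 is L: whatever Alice does, the opponent receives a W position.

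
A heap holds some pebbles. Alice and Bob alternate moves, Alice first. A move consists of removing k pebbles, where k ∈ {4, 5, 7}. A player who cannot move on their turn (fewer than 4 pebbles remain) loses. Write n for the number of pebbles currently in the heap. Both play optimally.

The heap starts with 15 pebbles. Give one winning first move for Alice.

Remove 4, leaving 11.

Positions with no move are L. A position that does have a move is losing for the player to move precisely when every available move leads to a winning position for the opponent. Fill in the labels:
n=0: no move → L
n=1: no move → L
n=2: no move → L
n=3: no move → L
n=4: reaches L-position 0 → W
n=5: reaches L-position 1 → W
n=6: reaches L-position 2 → W
n=7: reaches L-position 3 → W
n=8: reaches L-position 3 → W
n=9: reaches L-position 2 → W
n=10: reaches L-position 3 → W
n=11: only reaches 7(W), 6(W), 4(W), all W → L
n=12: only reaches 8(W), 7(W), 5(W), all W → L
n=13: only reaches 9(W), 8(W), 6(W), all W → L
n=14: only reaches 10(W), 9(W), 7(W), all W → L
n=15: reaches L-position 11 → W
From 15, the L positions reachable in one move are: 11.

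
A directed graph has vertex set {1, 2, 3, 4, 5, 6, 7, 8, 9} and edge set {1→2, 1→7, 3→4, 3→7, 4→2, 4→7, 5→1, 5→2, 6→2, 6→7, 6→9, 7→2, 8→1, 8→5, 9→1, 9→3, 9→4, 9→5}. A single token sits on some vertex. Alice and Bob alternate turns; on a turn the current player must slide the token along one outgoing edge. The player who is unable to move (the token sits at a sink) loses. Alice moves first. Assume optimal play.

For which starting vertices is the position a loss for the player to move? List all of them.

2, 3, 8

Build the W/L table. Terminal = L. A non-terminal position is W if it has a move to some L; otherwise it is L.
Every edge goes from a vertex to one that appears earlier in the order 2, 7, 1, 4, 3, 5, 8, 9, 6, so processing vertices in that order labels each vertex after all of its successors.
2: no outgoing edge → L
7: reaches L-position 2 → W
1: reaches L-position 2 → W
4: reaches L-position 2 → W
3: only reaches 4(W), 7(W), all W → L
5: reaches L-position 2 → W
8: only reaches 5(W), 1(W), all W → L
9: reaches L-position 3 → W
6: reaches L-position 2 → W
Reading off the rows marked L gives the requested list; there are 3 such vertices.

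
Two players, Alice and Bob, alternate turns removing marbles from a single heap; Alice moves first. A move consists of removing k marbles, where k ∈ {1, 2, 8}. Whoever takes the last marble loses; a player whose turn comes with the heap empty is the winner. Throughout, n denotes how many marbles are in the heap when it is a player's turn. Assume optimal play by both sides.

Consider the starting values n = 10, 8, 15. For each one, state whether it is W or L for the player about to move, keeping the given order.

Compute win/loss labels from the base case upward. A position with no move is W. Any other position is W if it can reach an L in one move, else L.
n=0: no move; the opponent has just taken the last marble and therefore loses → W
n=1: only reaches 0(W), which is W → L
n=2: reaches L-position 1 → W
n=3: reaches L-position 1 → W
n=4: only reaches 3(W), 2(W), all W → L
n=5: reaches L-position 4 → W
n=6: reaches L-position 4 → W
n=7: only reaches 6(W), 5(W), all W → L
n=8: reaches L-position 7 → W
n=9: reaches L-position 7 → W
n=10: only reaches 9(W), 8(W), 2(W), all W → L
n=11: reaches L-position 10 → W
n=12: reaches L-position 10 → W
n=13: only reaches 12(W), 11(W), 5(W), all W → L
n=14: reaches L-position 13 → W
n=15: reaches L-position 13 → W

10: L, 8: W, 15: W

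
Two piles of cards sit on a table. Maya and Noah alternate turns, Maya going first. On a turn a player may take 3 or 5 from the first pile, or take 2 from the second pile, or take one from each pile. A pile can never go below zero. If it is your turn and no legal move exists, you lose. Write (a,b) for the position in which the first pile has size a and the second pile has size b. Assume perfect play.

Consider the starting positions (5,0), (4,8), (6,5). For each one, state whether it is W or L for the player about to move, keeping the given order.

Build the W/L table. Terminal = L. A non-terminal position is W if it has a move to some L; otherwise it is L.
No move ever increases a pile, so every position that can arise here has a ≤ 6 and b ≤ 8; it is enough to label the cells with 0 ≤ a ≤ 6 and 0 ≤ b ≤ 8.
Every move lowers a or b (never raises either), so fill the grid row by row in increasing a, and left to right within a row: each cell's successors are then already labelled.
      b=0  b=1  b=2  b=3  b=4  b=5  b=6  b=7  b=8
a=0:    L    L    W    W    L    L    W    W    L
a=1:    L    W    W    L    L    W    W    L    L
a=2:    L    W    W    L    W    W    L    L    W
a=3:    W    W    L    L    W    W    L    W    W
a=4:    W    L    L    W    W    L    L    W    W
a=5:    W    W    W    W    W    W    W    W    W
a=6:    W    L    W    W    W    L    W    W    W
Cells with no legal move (terminal, hence L): (0,0), (0,1), (1,0), (2,0).
The remaining L cells, each justified by listing all of its moves:
(0,4): only reaches (0,2)(W), which is W → L
(0,5): only reaches (0,3)(W), which is W → L
(0,8): only reaches (0,6)(W), which is W → L
(1,3): only reaches (1,1)(W), (0,2)(W), all W → L
(1,4): only reaches (1,2)(W), (0,3)(W), all W → L
(1,7): only reaches (1,5)(W), (0,6)(W), all W → L
(1,8): only reaches (1,6)(W), (0,7)(W), all W → L
(2,3): only reaches (2,1)(W), (1,2)(W), all W → L
(2,6): only reaches (2,4)(W), (1,5)(W), all W → L
(2,7): only reaches (2,5)(W), (1,6)(W), all W → L
(3,2): only reaches (0,2)(W), (3,0)(W), (2,1)(W), all W → L
(3,3): only reaches (0,3)(W), (3,1)(W), (2,2)(W), all W → L
(3,6): only reaches (0,6)(W), (3,4)(W), (2,5)(W), all W → L
(4,1): only reaches (1,1)(W), (3,0)(W), all W → L
(4,2): only reaches (1,2)(W), (4,0)(W), (3,1)(W), all W → L
(4,5): only reaches (1,5)(W), (4,3)(W), (3,4)(W), all W → L
(4,6): only reaches (1,6)(W), (4,4)(W), (3,5)(W), all W → L
(6,1): only reaches (3,1)(W), (1,1)(W), (5,0)(W), all W → L
(6,5): only reaches (3,5)(W), (1,5)(W), (6,3)(W), (5,4)(W), all W → L
Every other cell has at least one move into one of the L cells above, so it is W.
(5,0): the move to (2,0) reaches an L cell, so W
(4,8): the move to (1,8) reaches an L cell, so W
(6,5): one of the L cells justified above, so L

(5,0): W, (4,8): W, (6,5): L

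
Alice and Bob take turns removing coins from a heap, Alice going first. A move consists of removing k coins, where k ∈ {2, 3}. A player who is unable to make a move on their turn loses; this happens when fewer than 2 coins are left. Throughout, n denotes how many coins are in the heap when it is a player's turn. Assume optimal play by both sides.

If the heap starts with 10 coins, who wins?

Bob wins.

Label each position W (a win for the player to move) or L (a loss). A position with no legal move is L; any other position is W exactly when some move reaches an L, and L when every move reaches a W.
n=0: no move → L
n=1: no move → L
n=2: reaches L-position 0 → W
n=3: reaches L-position 1 → W
n=4: reaches L-position 1 → W
n=5: only reaches 3(W), 2(W), all W → L
n=6: only reaches 4(W), 3(W), all W → L
n=7: reaches L-position 5 → W
n=8: reaches L-position 6 → W
n=9: reaches L-position 6 → W
n=10: only reaches 8(W), 7(W), all W → L
The starting position 10 is L: whatever Alice does, the opponent receives a W position.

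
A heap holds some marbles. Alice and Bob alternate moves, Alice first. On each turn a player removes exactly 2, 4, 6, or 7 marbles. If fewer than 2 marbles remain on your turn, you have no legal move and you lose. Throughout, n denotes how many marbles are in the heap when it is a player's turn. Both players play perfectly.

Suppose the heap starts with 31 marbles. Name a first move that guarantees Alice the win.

Use the standard recursion: the mover loses at a terminal position; elsewhere, the mover wins exactly when some move hands the opponent an L position.
n=0: no move → L
n=1: no move → L
n=2: W (go to 0, an L position)
n=3: W (go to 1, an L position)
n=4: W (go to 0, an L position)
n=5: W (go to 1, an L position)
n=6: W (go to 0, an L position)
n=7: W (go to 1, an L position)
n=8: W (go to 1, an L position)
n=9: L (options 7(W), 5(W), 3(W), 2(W) are all W)
n=10: L (options 8(W), 6(W), 4(W), 3(W) are all W)
n=11: W (go to 9, an L position)
n=12: W (go to 10, an L position)
n=13: W (go to 9, an L position)
n=14: W (go to 10, an L position)
n=15: W (go to 9, an L position)
n=16: W (go to 10, an L position)
n=17: W (go to 10, an L position)
n=18: L (options 16(W), 14(W), 12(W), 11(W) are all W)
n=19: L (options 17(W), 15(W), 13(W), 12(W) are all W)
n=20: W (go to 18, an L position)
n=21: W (go to 19, an L position)
n=22: W (go to 18, an L position)
n=23: W (go to 19, an L position)
n=24: W (go to 18, an L position)
n=25: W (go to 19, an L position)
n=26: W (go to 19, an L position)
n=27: L (options 25(W), 23(W), 21(W), 20(W) are all W)
n=28: L (options 26(W), 24(W), 22(W), 21(W) are all W)
n=29: W (go to 27, an L position)
n=30: W (go to 28, an L position)
n=31: W (go to 27, an L position)
From 31, the L positions reachable in one move are: 27.

Remove 4, leaving 27.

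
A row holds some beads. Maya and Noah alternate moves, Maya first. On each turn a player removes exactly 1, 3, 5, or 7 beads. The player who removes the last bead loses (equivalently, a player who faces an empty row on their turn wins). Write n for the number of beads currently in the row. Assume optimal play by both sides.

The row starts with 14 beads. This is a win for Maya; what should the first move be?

Remove 1, leaving 13.

Build the W/L table. Terminal = W. A non-terminal position is W if it has a move to some L; otherwise it is L.
n=0: no move; the opponent has just taken the last bead and therefore loses → W
n=1: L (sole option 0(W) is W)
n=2: W (go to 1, an L position)
n=3: L (options 2(W), 0(W) are all W)
n=4: W (go to 3, an L position)
n=5: L (options 4(W), 2(W), 0(W) are all W)
n=6: W (go to 5, an L position)
n=7: L (options 6(W), 4(W), 2(W), 0(W) are all W)
n=8: W (go to 7, an L position)
n=9: L (options 8(W), 6(W), 4(W), 2(W) are all W)
n=10: W (go to 9, an L position)
n=11: L (options 10(W), 8(W), 6(W), 4(W) are all W)
n=12: W (go to 11, an L position)
n=13: L (options 12(W), 10(W), 8(W), 6(W) are all W)
n=14: W (go to 13, an L position)
From 14, the L positions reachable in one move are: 13, 11, 9, 7. Any move reaching one of these is winning.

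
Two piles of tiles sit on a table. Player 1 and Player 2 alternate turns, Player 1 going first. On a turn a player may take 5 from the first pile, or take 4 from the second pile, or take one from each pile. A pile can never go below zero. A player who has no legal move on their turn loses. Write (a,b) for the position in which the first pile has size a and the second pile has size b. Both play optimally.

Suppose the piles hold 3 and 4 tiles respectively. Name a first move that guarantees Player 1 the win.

Move to (3,0).

Positions with no move are L. A position that does have a move is losing for the player to move precisely when every available move leads to a winning position for the opponent. Fill in the labels:
No move ever increases a pile, so every position that can arise here has a ≤ 3 and b ≤ 4; it is enough to label the cells with 0 ≤ a ≤ 3 and 0 ≤ b ≤ 4.
Every move lowers a or b (never raises either), so fill the grid row by row in increasing a, and left to right within a row: each cell's successors are then already labelled.
      b=0  b=1  b=2  b=3  b=4
a=0:    L    L    L    L    W
a=1:    L    W    W    W    W
a=2:    L    W    L    L    W
a=3:    L    W    L    W    W
Cells with no legal move (terminal, hence L): (0,0), (0,1), (0,2), (0,3), (1,0), (2,0), (3,0).
The remaining L cells, each justified by listing all of its moves:
(2,2): only reaches (1,1)(W), which is W → L
(2,3): only reaches (1,2)(W), which is W → L
(3,2): only reaches (2,1)(W), which is W → L
Every other cell has at least one move into one of the L cells above, so it is W.
From (3,4), the L positions reachable in one move are: (3,0), (2,3). Any move reaching one of these is winning.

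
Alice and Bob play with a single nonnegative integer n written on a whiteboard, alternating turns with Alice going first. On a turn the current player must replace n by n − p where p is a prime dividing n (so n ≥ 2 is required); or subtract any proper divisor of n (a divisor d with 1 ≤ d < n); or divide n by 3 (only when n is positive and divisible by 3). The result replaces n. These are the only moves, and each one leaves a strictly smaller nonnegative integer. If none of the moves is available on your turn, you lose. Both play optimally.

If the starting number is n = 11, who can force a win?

Label each position W (a win for the player to move) or L (a loss). A position with no legal move is L; any other position is W exactly when some move reaches an L, and L when every move reaches a W.
n=0: no move → L
n=1: no move → L
n=2: W (go to 0, an L position)
n=3: W (go to 0, an L position)
n=4: L (options 2(W), 3(W) are all W)
n=5: W (go to 0, an L position)
n=6: W (go to 4, an L position)
n=7: W (go to 0, an L position)
n=8: W (go to 4, an L position)
n=9: L (options 3(W), 6(W), 8(W) are all W)
n=10: W (go to 9, an L position)
n=11: W (go to 0, an L position)
From 11 Alice can move to 0, reaching an L position.

Alice wins.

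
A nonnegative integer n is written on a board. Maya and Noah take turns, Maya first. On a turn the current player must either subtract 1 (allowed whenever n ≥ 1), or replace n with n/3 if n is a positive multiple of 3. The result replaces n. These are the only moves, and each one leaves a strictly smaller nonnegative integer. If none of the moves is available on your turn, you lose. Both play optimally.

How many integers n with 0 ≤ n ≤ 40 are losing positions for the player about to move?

Use the standard recursion: the mover loses at a terminal position; elsewhere, the mover wins exactly when some move hands the opponent an L position.
n=0: no move → L
n=1: W (go to 0, an L position)
n=2: L (sole option 1(W) is W)
n=3: W (go to 2, an L position)
n=4: L (sole option 3(W) is W)
n=5: W (go to 4, an L position)
n=6: W (go to 2, an L position)
n=7: L (sole option 6(W) is W)
n=8: W (go to 7, an L position)
n=9: L (options 3(W), 8(W) are all W)
n=10: W (go to 9, an L position)
n=11: L (sole option 10(W) is W)
n=12: W (go to 4, an L position)
n=13: L (sole option 12(W) is W)
n=14: W (go to 13, an L position)
n=15: L (options 5(W), 14(W) are all W)
n=16: W (go to 15, an L position)
n=17: L (sole option 16(W) is W)
n=18: W (go to 17, an L position)
n=19: L (sole option 18(W) is W)
n=20: W (go to 19, an L position)
n=21: W (go to 7, an L position)
n=22: L (sole option 21(W) is W)
n=23: W (go to 22, an L position)
n=24: L (options 8(W), 23(W) are all W)
n=25: W (go to 24, an L position)
n=26: L (sole option 25(W) is W)
n=27: W (go to 9, an L position)
n=28: L (sole option 27(W) is W)
n=29: W (go to 28, an L position)
n=30: L (options 10(W), 29(W) are all W)
n=31: W (go to 30, an L position)
n=32: L (sole option 31(W) is W)
n=33: W (go to 11, an L position)
n=34: L (sole option 33(W) is W)
n=35: W (go to 34, an L position)
n=36: L (options 12(W), 35(W) are all W)
n=37: W (go to 36, an L position)
n=38: L (sole option 37(W) is W)
n=39: W (go to 13, an L position)
n=40: L (sole option 39(W) is W)
L entries with 0 ≤ n ≤ 40: n = 0, 2, 4, 7, 9, 11, 13, 15, 17, 19, 22, 24, 26, 28, 30, 32, 34, 36, 38, 40; that makes 20.

20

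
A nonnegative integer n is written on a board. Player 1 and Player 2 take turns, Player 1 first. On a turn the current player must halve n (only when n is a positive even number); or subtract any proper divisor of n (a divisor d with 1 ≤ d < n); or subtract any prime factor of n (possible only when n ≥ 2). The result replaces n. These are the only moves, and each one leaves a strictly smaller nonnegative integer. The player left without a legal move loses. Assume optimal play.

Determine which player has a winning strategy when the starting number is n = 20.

Player 2 wins.

Work bottom-up. With no move the player to move loses. Otherwise the position is W if at least one move leads to an L position for the opponent, and L if every move leads to a W.
n=0: no move → L
n=1: no move → L
n=2: reaches L-position 0 → W
n=3: reaches L-position 0 → W
n=4: only reaches 2(W), 3(W), all W → L
n=5: reaches L-position 0 → W
n=6: reaches L-position 4 → W
n=7: reaches L-position 0 → W
n=8: reaches L-position 4 → W
n=9: only reaches 6(W), 8(W), all W → L
n=10: reaches L-position 9 → W
n=11: reaches L-position 0 → W
n=12: reaches L-position 9 → W
n=13: reaches L-position 0 → W
n=14: only reaches 7(W), 12(W), 13(W), all W → L
n=15: reaches L-position 14 → W
n=16: reaches L-position 14 → W
n=17: reaches L-position 0 → W
n=18: reaches L-position 9 → W
n=19: reaches L-position 0 → W
n=20: only reaches 10(W), 15(W), 16(W), 18(W), 19(W), all W → L
The starting position 20 is L: whatever Player 1 does, the opponent receives a W position.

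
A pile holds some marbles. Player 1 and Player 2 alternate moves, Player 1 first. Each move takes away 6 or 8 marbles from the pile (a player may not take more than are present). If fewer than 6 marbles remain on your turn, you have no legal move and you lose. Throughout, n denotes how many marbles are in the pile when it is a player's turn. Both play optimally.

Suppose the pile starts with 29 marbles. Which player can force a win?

Use the standard recursion: the mover loses at a terminal position; elsewhere, the mover wins exactly when some move hands the opponent an L position.
n=0: no move → L
n=1: no move → L
n=2: no move → L
n=3: no move → L
n=4: no move → L
n=5: no move → L
n=6: W (go to 0, an L position)
n=7: W (go to 1, an L position)
n=8: W (go to 2, an L position)
n=9: W (go to 3, an L position)
n=10: W (go to 4, an L position)
n=11: W (go to 5, an L position)
n=12: W (go to 4, an L position)
n=13: W (go to 5, an L position)
n=14: L (options 8(W), 6(W) are all W)
n=15: L (options 9(W), 7(W) are all W)
n=16: L (options 10(W), 8(W) are all W)
n=17: L (options 11(W), 9(W) are all W)
n=18: L (options 12(W), 10(W) are all W)
n=19: L (options 13(W), 11(W) are all W)
n=20: W (go to 14, an L position)
n=21: W (go to 15, an L position)
n=22: W (go to 16, an L position)
n=23: W (go to 17, an L position)
n=24: W (go to 18, an L position)
n=25: W (go to 19, an L position)
n=26: W (go to 18, an L position)
n=27: W (go to 19, an L position)
n=28: L (options 22(W), 20(W) are all W)
n=29: L (options 23(W), 21(W) are all W)
Every move from 29 reaches a W position, so the mover loses.

Player 2 wins.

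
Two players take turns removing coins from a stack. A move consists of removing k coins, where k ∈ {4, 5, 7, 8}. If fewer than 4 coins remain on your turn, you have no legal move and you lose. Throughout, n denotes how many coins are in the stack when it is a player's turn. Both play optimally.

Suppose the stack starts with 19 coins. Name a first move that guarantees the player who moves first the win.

Label each position W (a win for the player to move) or L (a loss). A position with no legal move is L; any other position is W exactly when some move reaches an L, and L when every move reaches a W.
n=0: no move → L
n=1: no move → L
n=2: no move → L
n=3: no move → L
n=4: reaches L-position 0 → W
n=5: reaches L-position 1 → W
n=6: reaches L-position 2 → W
n=7: reaches L-position 3 → W
n=8: reaches L-position 3 → W
n=9: reaches L-position 2 → W
n=10: reaches L-position 3 → W
n=11: reaches L-position 3 → W
n=12: only reaches 8(W), 7(W), 5(W), 4(W), all W → L
n=13: only reaches 9(W), 8(W), 6(W), 5(W), all W → L
n=14: only reaches 10(W), 9(W), 7(W), 6(W), all W → L
n=15: only reaches 11(W), 10(W), 8(W), 7(W), all W → L
n=16: reaches L-position 12 → W
n=17: reaches L-position 13 → W
n=18: reaches L-position 14 → W
n=19: reaches L-position 15 → W
From 19, the L positions reachable in one move are: 15, 14, 12. Any move reaching one of these is winning.

Remove 4, leaving 15.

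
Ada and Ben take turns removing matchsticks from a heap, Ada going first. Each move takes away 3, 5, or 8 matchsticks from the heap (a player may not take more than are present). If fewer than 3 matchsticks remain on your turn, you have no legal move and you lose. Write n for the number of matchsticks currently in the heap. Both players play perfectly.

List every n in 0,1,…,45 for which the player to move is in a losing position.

Work bottom-up. With no move the player to move loses. Otherwise the position is W if at least one move leads to an L position for the opponent, and L if every move leads to a W.
n=0: no move → L
n=1: no move → L
n=2: no move → L
n=3: W (go to 0, an L position)
n=4: W (go to 1, an L position)
n=5: W (go to 2, an L position)
n=6: W (go to 1, an L position)
n=7: W (go to 2, an L position)
n=8: W (go to 0, an L position)
n=9: W (go to 1, an L position)
n=10: W (go to 2, an L position)
n=11: L (options 8(W), 6(W), 3(W) are all W)
n=12: L (options 9(W), 7(W), 4(W) are all W)
n=13: L (options 10(W), 8(W), 5(W) are all W)
n=14: W (go to 11, an L position)
n=15: W (go to 12, an L position)
n=16: W (go to 13, an L position)
n=17: W (go to 12, an L position)
n=18: W (go to 13, an L position)
n=19: W (go to 11, an L position)
n=20: W (go to 12, an L position)
n=21: W (go to 13, an L position)
n=22: L (options 19(W), 17(W), 14(W) are all W)
n=23: L (options 20(W), 18(W), 15(W) are all W)
n=24: L (options 21(W), 19(W), 16(W) are all W)
n=25: W (go to 22, an L position)
n=26: W (go to 23, an L position)
n=27: W (go to 24, an L position)
n=28: W (go to 23, an L position)
n=29: W (go to 24, an L position)
n=30: W (go to 22, an L position)
n=31: W (go to 23, an L position)
n=32: W (go to 24, an L position)
n=33: L (options 30(W), 28(W), 25(W) are all W)
n=34: L (options 31(W), 29(W), 26(W) are all W)
n=35: L (options 32(W), 30(W), 27(W) are all W)
n=36: W (go to 33, an L position)
n=37: W (go to 34, an L position)
n=38: W (go to 35, an L position)
n=39: W (go to 34, an L position)
n=40: W (go to 35, an L position)
n=41: W (go to 33, an L position)
n=42: W (go to 34, an L position)
n=43: W (go to 35, an L position)
n=44: L (options 41(W), 39(W), 36(W) are all W)
n=45: L (options 42(W), 40(W), 37(W) are all W)
Reading off the rows marked L gives the requested list; there are 14 such values of n.

0, 1, 2, 11, 12, 13, 22, 23, 24, 33, 34, 35, 44, 45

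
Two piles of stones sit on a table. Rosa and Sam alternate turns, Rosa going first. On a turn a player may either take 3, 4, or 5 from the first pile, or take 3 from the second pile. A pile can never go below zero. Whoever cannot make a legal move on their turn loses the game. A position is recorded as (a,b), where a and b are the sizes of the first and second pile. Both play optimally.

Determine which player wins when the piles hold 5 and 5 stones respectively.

Sam wins.

Label each position W (a win for the player to move) or L (a loss). A position with no legal move is L; any other position is W exactly when some move reaches an L, and L when every move reaches a W.
No move ever increases a pile, so every position that can arise here has a ≤ 5 and b ≤ 5; it is enough to label the cells with 0 ≤ a ≤ 5 and 0 ≤ b ≤ 5.
Every move lowers a or b (never raises either), so fill the grid row by row in increasing a, and left to right within a row: each cell's successors are then already labelled.
      b=0  b=1  b=2  b=3  b=4  b=5
a=0:    L    L    L    W    W    W
a=1:    L    L    L    W    W    W
a=2:    L    L    L    W    W    W
a=3:    W    W    W    L    L    L
a=4:    W    W    W    L    L    L
a=5:    W    W    W    L    L    L
Cells with no legal move (terminal, hence L): (0,0), (0,1), (0,2), (1,0), (1,1), (1,2), (2,0), (2,1), (2,2).
The remaining L cells, each justified by listing all of its moves:
(3,3): only reaches (0,3)(W), (3,0)(W), all W → L
(3,4): only reaches (0,4)(W), (3,1)(W), all W → L
(3,5): only reaches (0,5)(W), (3,2)(W), all W → L
(4,3): only reaches (1,3)(W), (0,3)(W), (4,0)(W), all W → L
(4,4): only reaches (1,4)(W), (0,4)(W), (4,1)(W), all W → L
(4,5): only reaches (1,5)(W), (0,5)(W), (4,2)(W), all W → L
(5,3): only reaches (2,3)(W), (1,3)(W), (0,3)(W), (5,0)(W), all W → L
(5,4): only reaches (2,4)(W), (1,4)(W), (0,4)(W), (5,1)(W), all W → L
(5,5): only reaches (2,5)(W), (1,5)(W), (0,5)(W), (5,2)(W), all W → L
Every other cell has at least one move into one of the L cells above, so it is W.
The starting position (5,5) is L: whatever Rosa does, the opponent receives a W position.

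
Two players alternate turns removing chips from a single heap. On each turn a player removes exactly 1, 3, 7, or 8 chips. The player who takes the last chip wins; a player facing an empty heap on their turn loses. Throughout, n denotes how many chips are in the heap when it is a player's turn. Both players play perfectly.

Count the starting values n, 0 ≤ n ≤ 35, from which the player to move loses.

11

Build the W/L table. Terminal = L. A non-terminal position is W if it has a move to some L; otherwise it is L.
n=0: no move → L
n=1: can move to 0, which is L ⇒ W
n=2: the only move is to 1(W), a W ⇒ L
n=3: can move to 2, which is L ⇒ W
n=4: moves to 3(W), 1(W); every one is W ⇒ L
n=5: can move to 4, which is L ⇒ W
n=6: moves to 5(W), 3(W); every one is W ⇒ L
n=7: can move to 6, which is L ⇒ W
n=8: can move to 0, which is L ⇒ W
n=9: can move to 6, which is L ⇒ W
n=10: can move to 2, which is L ⇒ W
n=11: can move to 4, which is L ⇒ W
n=12: can move to 4, which is L ⇒ W
n=13: can move to 6, which is L ⇒ W
n=14: can move to 6, which is L ⇒ W
n=15: moves to 14(W), 12(W), 8(W), 7(W); every one is W ⇒ L
n=16: can move to 15, which is L ⇒ W
n=17: moves to 16(W), 14(W), 10(W), 9(W); every one is W ⇒ L
n=18: can move to 17, which is L ⇒ W
n=19: moves to 18(W), 16(W), 12(W), 11(W); every one is W ⇒ L
n=20: can move to 19, which is L ⇒ W
n=21: moves to 20(W), 18(W), 14(W), 13(W); every one is W ⇒ L
n=22: can move to 21, which is L ⇒ W
n=23: can move to 15, which is L ⇒ W
n=24: can move to 21, which is L ⇒ W
n=25: can move to 17, which is L ⇒ W
n=26: can move to 19, which is L ⇒ W
n=27: can move to 19, which is L ⇒ W
n=28: can move to 21, which is L ⇒ W
n=29: can move to 21, which is L ⇒ W
n=30: moves to 29(W), 27(W), 23(W), 22(W); every one is W ⇒ L
n=31: can move to 30, which is L ⇒ W
n=32: moves to 31(W), 29(W), 25(W), 24(W); every one is W ⇒ L
n=33: can move to 32, which is L ⇒ W
n=34: moves to 33(W), 31(W), 27(W), 26(W); every one is W ⇒ L
n=35: can move to 34, which is L ⇒ W
L entries with 0 ≤ n ≤ 35: n = 0, 2, 4, 6, 15, 17, 19, 21, 30, 32, 34; that makes 11.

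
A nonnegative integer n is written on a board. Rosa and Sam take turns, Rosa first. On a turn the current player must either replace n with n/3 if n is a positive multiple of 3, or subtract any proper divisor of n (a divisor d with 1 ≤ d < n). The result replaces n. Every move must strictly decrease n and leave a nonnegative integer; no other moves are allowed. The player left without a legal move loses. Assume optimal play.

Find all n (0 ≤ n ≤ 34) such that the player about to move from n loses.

0, 1, 4, 7, 9, 11, 13, 15, 17, 19, 23, 25, 28, 31

Classify positions by backward induction: terminal positions (no move available) are L. From any other position, the mover wins iff some move reaches an L.
n=0: no move → L
n=1: no move → L
n=2: W (go to 1, an L position)
n=3: W (go to 1, an L position)
n=4: L (options 2(W), 3(W) are all W)
n=5: W (go to 4, an L position)
n=6: W (go to 4, an L position)
n=7: L (sole option 6(W) is W)
n=8: W (go to 4, an L position)
n=9: L (options 3(W), 6(W), 8(W) are all W)
n=10: W (go to 9, an L position)
n=11: L (sole option 10(W) is W)
n=12: W (go to 4, an L position)
n=13: L (sole option 12(W) is W)
n=14: W (go to 7, an L position)
n=15: L (options 5(W), 10(W), 12(W), 14(W) are all W)
n=16: W (go to 15, an L position)
n=17: L (sole option 16(W) is W)
n=18: W (go to 9, an L position)
n=19: L (sole option 18(W) is W)
n=20: W (go to 15, an L position)
n=21: W (go to 7, an L position)
n=22: W (go to 11, an L position)
n=23: L (sole option 22(W) is W)
n=24: W (go to 23, an L position)
n=25: L (options 20(W), 24(W) are all W)
n=26: W (go to 13, an L position)
n=27: W (go to 9, an L position)
n=28: L (options 14(W), 21(W), 24(W), 26(W), 27(W) are all W)
n=29: W (go to 28, an L position)
n=30: W (go to 15, an L position)
n=31: L (sole option 30(W) is W)
n=32: W (go to 28, an L position)
n=33: W (go to 11, an L position)
n=34: W (go to 17, an L position)
The losing starting values of n are exactly the entries labelled L in this table (14 of them).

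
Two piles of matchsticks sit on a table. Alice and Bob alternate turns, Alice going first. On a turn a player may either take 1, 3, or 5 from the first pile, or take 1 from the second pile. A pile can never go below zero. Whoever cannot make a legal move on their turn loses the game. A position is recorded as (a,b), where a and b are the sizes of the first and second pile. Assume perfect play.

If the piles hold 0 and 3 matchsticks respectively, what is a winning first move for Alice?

Label each position W (a win for the player to move) or L (a loss). A position with no legal move is L; any other position is W exactly when some move reaches an L, and L when every move reaches a W.
No move ever increases a pile, so every position that can arise here has a ≤ 0 and b ≤ 3; it is enough to label the cells with 0 ≤ a ≤ 0 and 0 ≤ b ≤ 3.
Every move lowers a or b (never raises either), so fill the grid row by row in increasing a, and left to right within a row: each cell's successors are then already labelled.
      b=0  b=1  b=2  b=3
a=0:    L    W    L    W
Cells with no legal move (terminal, hence L): (0,0).
The remaining L cells, each justified by listing all of its moves:
(0,2): only reaches (0,1)(W), which is W → L
Every other cell has at least one move into one of the L cells above, so it is W.
From (0,3), the L positions reachable in one move are: (0,2).

Move to (0,2).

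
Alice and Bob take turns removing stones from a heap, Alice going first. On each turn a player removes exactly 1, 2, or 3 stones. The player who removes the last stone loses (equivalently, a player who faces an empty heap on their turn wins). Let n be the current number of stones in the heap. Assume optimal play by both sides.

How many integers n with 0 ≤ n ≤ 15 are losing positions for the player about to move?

Positions with no move are W. A position that does have a move is losing for the player to move precisely when every available move leads to a winning position for the opponent. Fill in the labels:
n=0: no move; the opponent has just taken the last stone and therefore loses → W
n=1: L (sole option 0(W) is W)
n=2: W (go to 1, an L position)
n=3: W (go to 1, an L position)
n=4: W (go to 1, an L position)
n=5: L (options 4(W), 3(W), 2(W) are all W)
n=6: W (go to 5, an L position)
n=7: W (go to 5, an L position)
n=8: W (go to 5, an L position)
n=9: L (options 8(W), 7(W), 6(W) are all W)
n=10: W (go to 9, an L position)
n=11: W (go to 9, an L position)
n=12: W (go to 9, an L position)
n=13: L (options 12(W), 11(W), 10(W) are all W)
n=14: W (go to 13, an L position)
n=15: W (go to 13, an L position)
L entries with 0 ≤ n ≤ 15: n = 1, 5, 9, 13; that makes 4.

4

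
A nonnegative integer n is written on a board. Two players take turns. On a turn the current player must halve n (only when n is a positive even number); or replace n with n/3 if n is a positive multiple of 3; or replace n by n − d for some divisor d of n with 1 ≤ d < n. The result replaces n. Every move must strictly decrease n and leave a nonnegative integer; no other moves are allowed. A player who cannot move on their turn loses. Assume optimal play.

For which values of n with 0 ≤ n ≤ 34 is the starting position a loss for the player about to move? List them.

0, 1, 4, 7, 9, 11, 13, 15, 17, 19, 23, 25, 28, 31

Build the W/L table. Terminal = L. A non-terminal position is W if it has a move to some L; otherwise it is L.
n=0: no move → L
n=1: no move → L
n=2: reaches L-position 1 → W
n=3: reaches L-position 1 → W
n=4: only reaches 2(W), 3(W), all W → L
n=5: reaches L-position 4 → W
n=6: reaches L-position 4 → W
n=7: only reaches 6(W), which is W → L
n=8: reaches L-position 4 → W
n=9: only reaches 3(W), 6(W), 8(W), all W → L
n=10: reaches L-position 9 → W
n=11: only reaches 10(W), which is W → L
n=12: reaches L-position 4 → W
n=13: only reaches 12(W), which is W → L
n=14: reaches L-position 7 → W
n=15: only reaches 5(W), 10(W), 12(W), 14(W), all W → L
n=16: reaches L-position 15 → W
n=17: only reaches 16(W), which is W → L
n=18: reaches L-position 9 → W
n=19: only reaches 18(W), which is W → L
n=20: reaches L-position 15 → W
n=21: reaches L-position 7 → W
n=22: reaches L-position 11 → W
n=23: only reaches 22(W), which is W → L
n=24: reaches L-position 23 → W
n=25: only reaches 20(W), 24(W), all W → L
n=26: reaches L-position 13 → W
n=27: reaches L-position 9 → W
n=28: only reaches 14(W), 21(W), 24(W), 26(W), 27(W), all W → L
n=29: reaches L-position 28 → W
n=30: reaches L-position 15 → W
n=31: only reaches 30(W), which is W → L
n=32: reaches L-position 28 → W
n=33: reaches L-position 11 → W
n=34: reaches L-position 17 → W
The losing starting values of n are exactly the entries labelled L in this table (14 of them).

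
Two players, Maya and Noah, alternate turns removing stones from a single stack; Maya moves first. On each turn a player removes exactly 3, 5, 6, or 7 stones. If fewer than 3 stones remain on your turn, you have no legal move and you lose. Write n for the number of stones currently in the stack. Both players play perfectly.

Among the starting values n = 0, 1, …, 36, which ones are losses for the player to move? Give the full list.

Compute win/loss labels from the base case upward. A position with no move is L. Any other position is W if it can reach an L in one move, else L.
n=0: no move → L
n=1: no move → L
n=2: no move → L
n=3: →0(L), so W
n=4: →1(L), so W
n=5: →2(L), so W
n=6: →1(L), so W
n=7: →2(L), so W
n=8: →2(L), so W
n=9: →2(L), so W
n=10: →7(W), 5(W), 4(W), 3(W) — all W, so L
n=11: →8(W), 6(W), 5(W), 4(W) — all W, so L
n=12: →9(W), 7(W), 6(W), 5(W) — all W, so L
n=13: →10(L), so W
n=14: →11(L), so W
n=15: →12(L), so W
n=16: →11(L), so W
n=17: →12(L), so W
n=18: →12(L), so W
n=19: →12(L), so W
n=20: →17(W), 15(W), 14(W), 13(W) — all W, so L
n=21: →18(W), 16(W), 15(W), 14(W) — all W, so L
n=22: →19(W), 17(W), 16(W), 15(W) — all W, so L
n=23: →20(L), so W
n=24: →21(L), so W
n=25: →22(L), so W
n=26: →21(L), so W
n=27: →22(L), so W
n=28: →22(L), so W
n=29: →22(L), so W
n=30: →27(W), 25(W), 24(W), 23(W) — all W, so L
n=31: →28(W), 26(W), 25(W), 24(W) — all W, so L
n=32: →29(W), 27(W), 26(W), 25(W) — all W, so L
n=33: →30(L), so W
n=34: →31(L), so W
n=35: →32(L), so W
n=36: →31(L), so W
The losing starting values of n are exactly the entries labelled L in this table (12 of them).

0, 1, 2, 10, 11, 12, 20, 21, 22, 30, 31, 32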